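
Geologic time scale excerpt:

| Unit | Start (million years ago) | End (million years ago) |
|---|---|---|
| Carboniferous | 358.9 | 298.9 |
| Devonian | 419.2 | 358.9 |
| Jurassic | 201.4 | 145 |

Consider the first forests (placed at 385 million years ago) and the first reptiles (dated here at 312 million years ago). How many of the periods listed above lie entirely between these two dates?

The older date is 385 Ma and the younger is 312 Ma.
No period both begins after 385 Ma and ends before 312 Ma, so the count is 0.

0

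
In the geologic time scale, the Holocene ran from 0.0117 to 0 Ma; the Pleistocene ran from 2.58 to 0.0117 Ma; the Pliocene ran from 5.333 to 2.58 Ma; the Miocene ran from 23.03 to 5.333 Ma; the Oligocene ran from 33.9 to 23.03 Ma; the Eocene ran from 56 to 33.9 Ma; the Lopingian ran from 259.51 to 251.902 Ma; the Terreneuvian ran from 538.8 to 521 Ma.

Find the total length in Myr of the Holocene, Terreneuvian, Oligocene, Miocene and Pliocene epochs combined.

Each duration: Holocene = 0.0117; Terreneuvian = 17.8; Oligocene = 10.87; Miocene = 17.697; Pliocene = 2.753.
Sum: 0.0117 + 17.8 + 10.87 + 17.697 + 2.753 = 49.1317 Myr.

49.1317 million years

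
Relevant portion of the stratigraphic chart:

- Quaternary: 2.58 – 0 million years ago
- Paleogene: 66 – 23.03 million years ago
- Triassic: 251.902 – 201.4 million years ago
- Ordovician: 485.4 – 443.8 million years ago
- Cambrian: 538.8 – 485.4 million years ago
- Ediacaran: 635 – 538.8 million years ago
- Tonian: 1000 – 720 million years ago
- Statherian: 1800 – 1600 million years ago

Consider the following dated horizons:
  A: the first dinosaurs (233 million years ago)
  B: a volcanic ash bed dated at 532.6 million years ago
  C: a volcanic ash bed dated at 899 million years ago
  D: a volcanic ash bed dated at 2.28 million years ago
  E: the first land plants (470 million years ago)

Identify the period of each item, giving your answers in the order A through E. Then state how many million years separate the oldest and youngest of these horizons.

A: 233 Ma lies in 251.902–201.4 Ma, so Triassic.
B: 532.6 Ma lies in 538.8–485.4 Ma, so Cambrian.
C: 899 Ma lies in 1000–720 Ma, so Tonian.
D: 2.28 Ma lies in 2.58–0 Ma, so Quaternary.
E: 470 Ma lies in 485.4–443.8 Ma, so Ordovician.
Oldest = 899 Ma, youngest = 2.28 Ma → span 896.72 Myr.

A — Triassic; B — Cambrian; C — Tonian; D — Quaternary; E — Ordovician; span 896.72 million years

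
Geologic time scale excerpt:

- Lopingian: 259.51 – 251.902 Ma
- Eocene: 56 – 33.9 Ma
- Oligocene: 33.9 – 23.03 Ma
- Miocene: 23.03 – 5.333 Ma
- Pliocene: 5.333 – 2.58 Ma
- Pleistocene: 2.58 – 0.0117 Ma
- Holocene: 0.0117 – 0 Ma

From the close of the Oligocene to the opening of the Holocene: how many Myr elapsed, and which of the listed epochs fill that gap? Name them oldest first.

The Oligocene closes at 23.03 Ma and the Holocene opens at 0.0117 Ma, so the interval is 23.03 − 0.0117 = 23.0183 Myr.
An epoch fits inside if it starts at or after 23.03 Ma and ends at or before 0.0117 Ma; oldest first that gives Miocene, Pliocene, Pleistocene.

23.0183 million years; Miocene, Pliocene, Pleistocene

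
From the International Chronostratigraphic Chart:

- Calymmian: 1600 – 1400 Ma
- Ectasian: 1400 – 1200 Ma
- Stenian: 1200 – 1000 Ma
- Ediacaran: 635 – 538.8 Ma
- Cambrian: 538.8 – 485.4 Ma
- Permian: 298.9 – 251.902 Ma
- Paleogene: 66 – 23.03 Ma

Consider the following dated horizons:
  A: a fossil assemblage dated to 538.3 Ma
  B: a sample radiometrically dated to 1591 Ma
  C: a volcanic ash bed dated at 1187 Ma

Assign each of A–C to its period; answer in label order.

A — Cambrian; B — Calymmian; C — Stenian

A: 538.3 Ma lies in 538.8–485.4 Ma, so Cambrian.
B: 1591 Ma lies in 1600–1400 Ma, so Calymmian.
C: 1187 Ma lies in 1200–1000 Ma, so Stenian.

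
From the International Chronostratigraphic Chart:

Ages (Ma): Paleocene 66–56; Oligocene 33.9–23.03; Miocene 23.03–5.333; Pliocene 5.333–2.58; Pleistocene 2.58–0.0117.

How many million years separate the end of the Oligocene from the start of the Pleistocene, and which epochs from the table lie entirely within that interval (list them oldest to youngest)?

20.45 million years; Miocene, Pliocene

End of Oligocene = 23.03 Ma; start of Pleistocene = 2.58 Ma.
Gap = 23.03 − 2.58 = 20.45 Myr.
Epochs wholly inside 23.03–2.58 Ma: Miocene (23.03–5.333), Pliocene (5.333–2.58).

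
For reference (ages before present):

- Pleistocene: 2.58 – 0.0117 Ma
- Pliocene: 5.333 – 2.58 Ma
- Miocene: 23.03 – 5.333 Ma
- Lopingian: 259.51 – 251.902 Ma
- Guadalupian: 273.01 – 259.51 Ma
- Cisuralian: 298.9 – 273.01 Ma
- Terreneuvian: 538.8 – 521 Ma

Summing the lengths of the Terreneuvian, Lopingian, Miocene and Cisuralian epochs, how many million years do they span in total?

68.995 million years

Duration is start − end for each: (538.8 − 521) + (259.51 − 251.902) + (23.03 − 5.333) + (298.9 − 273.01).
That is 17.8 + 7.608 + 17.697 + 25.89, which totals 68.995 million years.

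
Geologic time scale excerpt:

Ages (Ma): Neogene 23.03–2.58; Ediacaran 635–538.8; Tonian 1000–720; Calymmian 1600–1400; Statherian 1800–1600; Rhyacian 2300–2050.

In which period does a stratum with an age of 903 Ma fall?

Tonian

903 Ma lies between 1000 and 720 Ma, so it falls in the Tonian.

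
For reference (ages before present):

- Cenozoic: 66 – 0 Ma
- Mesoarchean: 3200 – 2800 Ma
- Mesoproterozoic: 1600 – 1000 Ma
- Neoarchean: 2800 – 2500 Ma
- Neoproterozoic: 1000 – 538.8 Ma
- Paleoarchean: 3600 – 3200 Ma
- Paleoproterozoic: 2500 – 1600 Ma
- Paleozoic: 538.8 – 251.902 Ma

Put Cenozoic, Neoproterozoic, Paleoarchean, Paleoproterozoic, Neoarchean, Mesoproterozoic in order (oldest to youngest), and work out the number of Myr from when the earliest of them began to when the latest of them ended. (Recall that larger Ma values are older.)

From the excerpt: Cenozoic 66–0; Neoproterozoic 1000–538.8; Paleoarchean 3600–3200; Paleoproterozoic 2500–1600; Neoarchean 2800–2500; Mesoproterozoic 1600–1000 (Ma).
Larger Ma is earlier, so the oldest is Paleoarchean and the youngest is Cenozoic; oldest to youngest: Paleoarchean, Neoarchean, Paleoproterozoic, Mesoproterozoic, Neoproterozoic, Cenozoic.
Oldest start 3600 minus youngest end 0 gives 3600 Myr overall.

Paleoarchean, Neoarchean, Paleoproterozoic, Mesoproterozoic, Neoproterozoic, Cenozoic; total span 3600 Myr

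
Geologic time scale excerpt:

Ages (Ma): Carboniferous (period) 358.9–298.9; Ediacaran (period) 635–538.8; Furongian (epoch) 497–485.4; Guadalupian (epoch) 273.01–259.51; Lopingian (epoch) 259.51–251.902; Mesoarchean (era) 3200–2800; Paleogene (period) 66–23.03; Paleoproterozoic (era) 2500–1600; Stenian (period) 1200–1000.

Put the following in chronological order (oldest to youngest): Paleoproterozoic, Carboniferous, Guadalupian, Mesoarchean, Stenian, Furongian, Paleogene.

The oldest of these is Mesoarchean (starts 3200 Ma) and the youngest is Paleogene (ends 23.03 Ma).
In between, by decreasing start age: Paleoproterozoic (2500), Stenian (1200), Furongian (497), Carboniferous (358.9), Guadalupian (273.01).

Mesoarchean, then Paleoproterozoic, then Stenian, then Furongian, then Carboniferous, then Guadalupian, then Paleogene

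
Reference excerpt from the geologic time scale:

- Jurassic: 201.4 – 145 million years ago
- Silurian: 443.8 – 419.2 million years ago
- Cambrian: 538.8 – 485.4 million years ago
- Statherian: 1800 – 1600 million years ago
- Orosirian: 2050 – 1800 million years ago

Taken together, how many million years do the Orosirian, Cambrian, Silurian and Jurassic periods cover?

Each duration: Orosirian = 250; Cambrian = 53.4; Silurian = 24.6; Jurassic = 56.4.
Sum: 250 + 53.4 + 24.6 + 56.4 = 384.4 Myr.

384.4 million years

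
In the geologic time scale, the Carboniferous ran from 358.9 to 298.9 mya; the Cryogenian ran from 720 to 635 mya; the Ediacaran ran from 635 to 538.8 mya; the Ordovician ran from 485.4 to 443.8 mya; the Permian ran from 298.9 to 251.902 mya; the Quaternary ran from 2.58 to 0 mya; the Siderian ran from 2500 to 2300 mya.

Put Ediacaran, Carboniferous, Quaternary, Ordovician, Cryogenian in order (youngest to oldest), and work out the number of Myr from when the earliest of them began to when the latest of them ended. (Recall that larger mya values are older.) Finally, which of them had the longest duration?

Quaternary, Carboniferous, Ordovician, Ediacaran, Cryogenian; total span 720 Myr; longest is Ediacaran

From the excerpt: Ediacaran 635–538.8; Carboniferous 358.9–298.9; Quaternary 2.58–0; Ordovician 485.4–443.8; Cryogenian 720–635 (Ma).
Larger Ma is earlier, so the oldest is Cryogenian and the youngest is Quaternary; youngest to oldest: Quaternary, Carboniferous, Ordovician, Ediacaran, Cryogenian.
Oldest start 720 minus youngest end 0 gives 720 Myr overall.
Individual lengths (start − end): Carboniferous 60; Ediacaran 96.2; Ordovician 41.6; Quaternary 2.58; Cryogenian 85. The largest is Ediacaran at 96.2 Myr.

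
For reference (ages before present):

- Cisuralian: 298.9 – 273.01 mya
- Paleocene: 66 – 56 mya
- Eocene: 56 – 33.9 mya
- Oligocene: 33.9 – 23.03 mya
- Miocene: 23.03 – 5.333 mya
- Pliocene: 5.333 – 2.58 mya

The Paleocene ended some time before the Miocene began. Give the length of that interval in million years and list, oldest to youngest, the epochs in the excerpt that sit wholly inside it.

The Paleocene closes at 56 Ma and the Miocene opens at 23.03 Ma, so the interval is 56 − 23.03 = 32.97 Myr.
An epoch fits inside if it starts at or after 56 Ma and ends at or before 23.03 Ma; oldest first that gives Eocene, Oligocene.

32.97 million years; Eocene, Oligocene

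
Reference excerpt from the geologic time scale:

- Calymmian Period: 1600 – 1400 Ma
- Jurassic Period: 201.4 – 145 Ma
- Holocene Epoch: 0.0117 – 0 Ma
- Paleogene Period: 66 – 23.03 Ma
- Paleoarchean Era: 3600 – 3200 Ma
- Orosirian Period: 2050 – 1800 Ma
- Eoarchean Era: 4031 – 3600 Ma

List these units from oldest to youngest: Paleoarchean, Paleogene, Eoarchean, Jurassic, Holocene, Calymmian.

The oldest of these is Eoarchean (starts 4031 Ma) and the youngest is Holocene (ends 0 Ma).
In between, by decreasing start age: Paleoarchean (3600), Calymmian (1600), Jurassic (201.4), Paleogene (66).

Eoarchean → Paleoarchean → Calymmian → Jurassic → Paleogene → Holocene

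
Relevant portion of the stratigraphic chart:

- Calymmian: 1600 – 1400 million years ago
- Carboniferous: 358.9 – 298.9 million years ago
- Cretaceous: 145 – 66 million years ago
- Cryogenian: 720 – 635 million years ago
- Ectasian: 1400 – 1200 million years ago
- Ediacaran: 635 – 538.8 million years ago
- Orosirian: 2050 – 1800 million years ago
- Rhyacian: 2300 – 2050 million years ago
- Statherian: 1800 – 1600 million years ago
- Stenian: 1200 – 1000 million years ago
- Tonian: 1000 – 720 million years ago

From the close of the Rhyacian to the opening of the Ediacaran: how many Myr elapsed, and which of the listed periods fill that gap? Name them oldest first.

1415 million years; Orosirian, Statherian, Calymmian, Ectasian, Stenian, Tonian, Cryogenian

End of Rhyacian = 2050 Ma; start of Ediacaran = 635 Ma.
Gap = 2050 − 635 = 1415 Myr.
Periods wholly inside 2050–635 Ma: Orosirian (2050–1800), Statherian (1800–1600), Calymmian (1600–1400), Ectasian (1400–1200), Stenian (1200–1000), Tonian (1000–720), Cryogenian (720–635).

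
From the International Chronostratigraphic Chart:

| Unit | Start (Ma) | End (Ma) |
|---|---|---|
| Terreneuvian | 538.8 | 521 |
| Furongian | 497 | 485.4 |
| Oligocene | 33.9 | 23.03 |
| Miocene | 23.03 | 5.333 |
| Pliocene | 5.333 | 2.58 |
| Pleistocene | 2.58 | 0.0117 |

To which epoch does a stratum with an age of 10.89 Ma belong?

10.89 Ma lies between 23.03 and 5.333 Ma, so it falls in the Miocene.

Miocene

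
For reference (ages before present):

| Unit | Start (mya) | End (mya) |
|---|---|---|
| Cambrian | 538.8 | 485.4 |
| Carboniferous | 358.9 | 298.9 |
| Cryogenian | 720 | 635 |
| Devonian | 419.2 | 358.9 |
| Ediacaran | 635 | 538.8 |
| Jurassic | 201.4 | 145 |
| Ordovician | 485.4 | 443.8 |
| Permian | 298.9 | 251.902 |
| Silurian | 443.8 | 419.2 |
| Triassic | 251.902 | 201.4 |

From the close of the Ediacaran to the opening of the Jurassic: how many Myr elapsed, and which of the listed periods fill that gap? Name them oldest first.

End of Ediacaran = 538.8 Ma; start of Jurassic = 201.4 Ma.
Gap = 538.8 − 201.4 = 337.4 Myr.
Periods wholly inside 538.8–201.4 Ma: Cambrian (538.8–485.4), Ordovician (485.4–443.8), Silurian (443.8–419.2), Devonian (419.2–358.9), Carboniferous (358.9–298.9), Permian (298.9–251.902), Triassic (251.902–201.4).

337.4 million years; Cambrian, Ordovician, Silurian, Devonian, Carboniferous, Permian, Triassic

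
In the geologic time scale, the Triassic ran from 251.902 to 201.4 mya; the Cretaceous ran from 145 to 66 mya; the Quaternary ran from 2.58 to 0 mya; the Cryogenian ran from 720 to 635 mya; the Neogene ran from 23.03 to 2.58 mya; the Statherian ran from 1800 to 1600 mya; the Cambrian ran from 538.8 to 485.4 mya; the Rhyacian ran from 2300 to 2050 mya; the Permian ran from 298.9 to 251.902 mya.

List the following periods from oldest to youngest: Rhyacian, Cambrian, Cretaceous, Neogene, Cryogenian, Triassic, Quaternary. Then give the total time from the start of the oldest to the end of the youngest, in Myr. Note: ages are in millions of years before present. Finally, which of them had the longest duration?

From the excerpt: Rhyacian 2300–2050; Cambrian 538.8–485.4; Cretaceous 145–66; Neogene 23.03–2.58; Cryogenian 720–635; Triassic 251.902–201.4; Quaternary 2.58–0 (Ma).
Larger Ma is earlier, so the oldest is Rhyacian and the youngest is Quaternary; oldest to youngest: Rhyacian, Cryogenian, Cambrian, Triassic, Cretaceous, Neogene, Quaternary.
Oldest start 2300 minus youngest end 0 gives 2300 Myr overall.
Individual lengths (start − end): Rhyacian 250; Neogene 20.45; Quaternary 2.58; Triassic 50.502; Cretaceous 79; Cambrian 53.4; Cryogenian 85. The largest is Rhyacian at 250 Myr.

Rhyacian, Cryogenian, Cambrian, Triassic, Cretaceous, Neogene, Quaternary; total span 2300 Myr; longest is Rhyacian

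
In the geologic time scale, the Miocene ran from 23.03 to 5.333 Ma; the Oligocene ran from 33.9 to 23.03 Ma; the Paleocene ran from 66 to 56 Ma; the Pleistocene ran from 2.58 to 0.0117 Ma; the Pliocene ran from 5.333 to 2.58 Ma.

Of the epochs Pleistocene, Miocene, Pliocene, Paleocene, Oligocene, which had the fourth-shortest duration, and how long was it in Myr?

Oligocene, 10.87 million years

Durations: Pleistocene 2.5683; Miocene 17.697; Pliocene 2.753; Paleocene 10; Oligocene 10.87 Myr.
Sorted shortest-first: Pleistocene (2.5683), Pliocene (2.753), Paleocene (10), Oligocene (10.87), Miocene (17.697).
The fourth shortest is Oligocene at 10.87 Myr.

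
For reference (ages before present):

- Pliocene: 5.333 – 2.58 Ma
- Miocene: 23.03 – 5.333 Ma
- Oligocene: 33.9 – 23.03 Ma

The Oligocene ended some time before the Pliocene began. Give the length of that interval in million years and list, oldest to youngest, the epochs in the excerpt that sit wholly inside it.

The Oligocene closes at 23.03 Ma and the Pliocene opens at 5.333 Ma, so the interval is 23.03 − 5.333 = 17.697 Myr.
An epoch fits inside if it starts at or after 23.03 Ma and ends at or before 5.333 Ma; oldest first that gives Miocene.

17.697 million years; Miocene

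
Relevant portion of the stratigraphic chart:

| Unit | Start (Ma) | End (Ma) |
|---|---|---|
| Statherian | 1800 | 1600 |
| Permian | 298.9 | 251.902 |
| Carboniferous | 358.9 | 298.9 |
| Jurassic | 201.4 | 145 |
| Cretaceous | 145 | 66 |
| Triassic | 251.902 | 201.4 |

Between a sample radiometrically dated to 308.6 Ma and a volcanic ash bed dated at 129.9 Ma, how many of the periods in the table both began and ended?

3

308.6 Ma sits inside the Carboniferous (358.9–298.9) and 129.9 Ma inside the Cretaceous (145–66); neither of those is wholly between the two dates.
The listed periods lying completely between them are Permian, Triassic, Jurassic — 3 in all.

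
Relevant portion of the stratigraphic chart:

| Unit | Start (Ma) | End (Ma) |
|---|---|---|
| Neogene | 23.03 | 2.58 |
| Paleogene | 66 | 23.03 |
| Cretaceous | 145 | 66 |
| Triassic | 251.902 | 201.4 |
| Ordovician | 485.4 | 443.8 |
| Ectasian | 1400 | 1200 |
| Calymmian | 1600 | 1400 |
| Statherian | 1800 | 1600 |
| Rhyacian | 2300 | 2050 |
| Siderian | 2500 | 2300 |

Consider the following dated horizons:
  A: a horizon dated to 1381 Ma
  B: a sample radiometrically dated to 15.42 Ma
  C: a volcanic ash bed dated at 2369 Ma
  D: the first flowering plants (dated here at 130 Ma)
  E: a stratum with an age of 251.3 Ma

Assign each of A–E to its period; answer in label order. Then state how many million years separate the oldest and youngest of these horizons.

A: 1381 Ma lies in 1400–1200 Ma, so Ectasian.
B: 15.42 Ma lies in 23.03–2.58 Ma, so Neogene.
C: 2369 Ma lies in 2500–2300 Ma, so Siderian.
D: 130 Ma lies in 145–66 Ma, so Cretaceous.
E: 251.3 Ma lies in 251.902–201.4 Ma, so Triassic.
Oldest = 2369 Ma, youngest = 15.42 Ma → span 2353.58 Myr.

A — Ectasian; B — Neogene; C — Siderian; D — Cretaceous; E — Triassic; span 2353.58 million years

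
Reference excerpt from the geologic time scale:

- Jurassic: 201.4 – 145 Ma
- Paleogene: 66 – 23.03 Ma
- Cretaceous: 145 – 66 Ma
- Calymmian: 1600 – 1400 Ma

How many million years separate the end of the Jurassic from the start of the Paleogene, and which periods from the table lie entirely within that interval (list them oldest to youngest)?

The Jurassic closes at 145 Ma and the Paleogene opens at 66 Ma, so the interval is 145 − 66 = 79 Myr.
A period fits inside if it starts at or after 145 Ma and ends at or before 66 Ma; oldest first that gives Cretaceous.

79 million years; Cretaceous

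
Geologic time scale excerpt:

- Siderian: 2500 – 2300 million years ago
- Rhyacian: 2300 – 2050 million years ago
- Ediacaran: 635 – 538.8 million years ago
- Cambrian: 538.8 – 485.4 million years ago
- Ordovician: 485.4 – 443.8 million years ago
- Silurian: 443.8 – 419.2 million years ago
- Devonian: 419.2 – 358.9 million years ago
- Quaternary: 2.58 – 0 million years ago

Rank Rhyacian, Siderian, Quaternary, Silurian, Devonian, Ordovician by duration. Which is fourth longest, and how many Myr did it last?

Durations: Rhyacian 250; Siderian 200; Quaternary 2.58; Silurian 24.6; Devonian 60.3; Ordovician 41.6 Myr.
Sorted longest-first: Rhyacian (250), Siderian (200), Devonian (60.3), Ordovician (41.6), Silurian (24.6), Quaternary (2.58).
The fourth longest is Ordovician at 41.6 Myr.

Ordovician, 41.6 million years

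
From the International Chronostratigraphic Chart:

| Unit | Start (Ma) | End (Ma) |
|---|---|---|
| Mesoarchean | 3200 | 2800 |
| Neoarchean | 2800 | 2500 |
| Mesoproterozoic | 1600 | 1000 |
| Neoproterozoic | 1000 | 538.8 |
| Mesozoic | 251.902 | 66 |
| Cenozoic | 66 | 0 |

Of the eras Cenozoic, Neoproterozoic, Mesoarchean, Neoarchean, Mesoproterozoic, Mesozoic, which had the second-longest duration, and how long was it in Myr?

Neoproterozoic, 461.2 million years

Durations: Cenozoic 66; Neoproterozoic 461.2; Mesoarchean 400; Neoarchean 300; Mesoproterozoic 600; Mesozoic 185.902 Myr.
Sorted longest-first: Mesoproterozoic (600), Neoproterozoic (461.2), Mesoarchean (400), Neoarchean (300), Mesozoic (185.902), Cenozoic (66).
The second longest is Neoproterozoic at 461.2 Myr.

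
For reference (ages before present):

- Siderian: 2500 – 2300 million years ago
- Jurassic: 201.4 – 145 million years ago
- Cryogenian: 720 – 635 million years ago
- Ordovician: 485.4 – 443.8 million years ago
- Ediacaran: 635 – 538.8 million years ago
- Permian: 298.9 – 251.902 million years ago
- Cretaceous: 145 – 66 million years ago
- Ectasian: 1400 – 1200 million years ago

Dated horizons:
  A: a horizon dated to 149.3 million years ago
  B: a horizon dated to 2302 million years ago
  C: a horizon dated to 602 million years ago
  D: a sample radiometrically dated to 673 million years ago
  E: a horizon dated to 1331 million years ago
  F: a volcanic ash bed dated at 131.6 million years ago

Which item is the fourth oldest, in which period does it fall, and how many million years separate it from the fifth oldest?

Larger Ma means older, so oldest first: B 2302 > E 1331 > D 673 > C 602 > A 149.3 > F 131.6.
Counting 4 along gives C (602 Ma); the excerpt puts that inside the Ediacaran, 635–538.8 Ma.
Next in line is A (149.3 Ma), and 602 − 149.3 = 452.7 Myr.

C, in the Ediacaran; 452.7 million years to A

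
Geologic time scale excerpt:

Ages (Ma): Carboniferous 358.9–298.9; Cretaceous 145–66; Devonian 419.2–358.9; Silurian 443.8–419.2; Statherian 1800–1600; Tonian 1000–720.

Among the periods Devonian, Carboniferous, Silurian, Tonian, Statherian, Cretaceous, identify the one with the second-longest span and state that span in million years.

Durations: Devonian 60.3; Carboniferous 60; Silurian 24.6; Tonian 280; Statherian 200; Cretaceous 79 Myr.
Sorted longest-first: Tonian (280), Statherian (200), Cretaceous (79), Devonian (60.3), Carboniferous (60), Silurian (24.6).
The second longest is Statherian at 200 Myr.

Statherian, 200 million years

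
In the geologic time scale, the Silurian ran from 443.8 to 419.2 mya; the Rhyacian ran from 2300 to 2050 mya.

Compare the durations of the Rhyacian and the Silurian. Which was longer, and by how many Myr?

Rhyacian, by 225.4 million years

Rhyacian: 2300 − 2050 = 250 Myr.
Silurian: 443.8 − 419.2 = 24.6 Myr.
Difference: 250 − 24.6 = 225.4 Myr, so the Rhyacian was longer.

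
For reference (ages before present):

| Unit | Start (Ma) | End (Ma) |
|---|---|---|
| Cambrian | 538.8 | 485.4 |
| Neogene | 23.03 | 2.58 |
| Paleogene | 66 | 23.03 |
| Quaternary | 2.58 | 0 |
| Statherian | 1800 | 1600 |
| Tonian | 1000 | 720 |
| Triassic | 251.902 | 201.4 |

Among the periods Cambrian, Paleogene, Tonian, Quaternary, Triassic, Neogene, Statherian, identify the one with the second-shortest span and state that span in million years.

Start − end for each: Cambrian 538.8 − 485.4 = 53.4; Paleogene 66 − 23.03 = 42.97; Tonian 1000 − 720 = 280; Quaternary 2.58 − 0 = 2.58; Triassic 251.902 − 201.4 = 50.502; Neogene 23.03 − 2.58 = 20.45; Statherian 1800 − 1600 = 200.
Ranking these from shortest: Quaternary < Neogene < Paleogene < Triassic < Cambrian < Statherian < Tonian.
Position 2 in that ranking is Neogene, which lasted 20.45 Myr.

Neogene, 20.45 million years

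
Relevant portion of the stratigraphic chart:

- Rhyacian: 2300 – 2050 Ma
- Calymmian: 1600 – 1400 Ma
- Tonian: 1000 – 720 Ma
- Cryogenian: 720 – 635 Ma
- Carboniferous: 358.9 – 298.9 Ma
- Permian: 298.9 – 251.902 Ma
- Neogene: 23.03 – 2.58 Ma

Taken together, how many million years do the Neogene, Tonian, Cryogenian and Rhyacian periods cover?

Duration is start − end for each: (23.03 − 2.58) + (1000 − 720) + (720 − 635) + (2300 − 2050).
That is 20.45 + 280 + 85 + 250, which totals 635.45 million years.

635.45 million years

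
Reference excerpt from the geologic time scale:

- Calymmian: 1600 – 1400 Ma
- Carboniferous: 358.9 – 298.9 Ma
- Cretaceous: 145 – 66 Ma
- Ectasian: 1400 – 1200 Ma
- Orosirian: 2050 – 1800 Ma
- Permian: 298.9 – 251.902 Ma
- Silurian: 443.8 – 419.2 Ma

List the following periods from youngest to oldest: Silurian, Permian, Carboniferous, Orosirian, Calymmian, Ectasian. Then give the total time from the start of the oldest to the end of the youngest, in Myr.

From the excerpt: Silurian 443.8–419.2; Permian 298.9–251.902; Carboniferous 358.9–298.9; Orosirian 2050–1800; Calymmian 1600–1400; Ectasian 1400–1200 (Ma).
Larger Ma is earlier, so the oldest is Orosirian and the youngest is Permian; youngest to oldest: Permian, Carboniferous, Silurian, Ectasian, Calymmian, Orosirian.
Oldest start 2050 minus youngest end 251.902 gives 1798.098 Myr overall.

Permian, Carboniferous, Silurian, Ectasian, Calymmian, Orosirian; total span 1798.098 Myr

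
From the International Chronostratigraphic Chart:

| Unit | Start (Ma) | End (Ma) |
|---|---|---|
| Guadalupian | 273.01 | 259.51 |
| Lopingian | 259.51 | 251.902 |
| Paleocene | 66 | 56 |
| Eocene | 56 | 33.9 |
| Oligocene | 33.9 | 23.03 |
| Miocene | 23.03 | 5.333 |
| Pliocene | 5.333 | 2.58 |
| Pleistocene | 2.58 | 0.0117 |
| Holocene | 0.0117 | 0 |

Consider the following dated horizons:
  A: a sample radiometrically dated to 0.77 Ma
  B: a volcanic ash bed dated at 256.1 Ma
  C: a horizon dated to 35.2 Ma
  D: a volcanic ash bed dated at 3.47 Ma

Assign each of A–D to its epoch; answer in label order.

Match each age against the start–end ranges in the excerpt: A = 0.77 Ma → Pleistocene (2.58–0.0117); B = 256.1 Ma → Lopingian (259.51–251.902); C = 35.2 Ma → Eocene (56–33.9); D = 3.47 Ma → Pliocene (5.333–2.58).

A — Pleistocene; B — Lopingian; C — Eocene; D — Pliocene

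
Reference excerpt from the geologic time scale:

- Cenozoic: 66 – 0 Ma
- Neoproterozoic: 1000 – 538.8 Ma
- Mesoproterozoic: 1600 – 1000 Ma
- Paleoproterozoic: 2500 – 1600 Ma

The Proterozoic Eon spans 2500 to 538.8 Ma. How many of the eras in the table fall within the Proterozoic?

Eras inside 2500–538.8 Ma: Paleoproterozoic, Mesoproterozoic, Neoproterozoic — 3 in total.

3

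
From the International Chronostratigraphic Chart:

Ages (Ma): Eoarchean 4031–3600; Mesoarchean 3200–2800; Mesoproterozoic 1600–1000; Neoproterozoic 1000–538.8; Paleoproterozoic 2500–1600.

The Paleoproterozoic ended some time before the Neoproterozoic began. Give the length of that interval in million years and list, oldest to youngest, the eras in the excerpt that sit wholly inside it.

The Paleoproterozoic closes at 1600 Ma and the Neoproterozoic opens at 1000 Ma, so the interval is 1600 − 1000 = 600 Myr.
An era fits inside if it starts at or after 1600 Ma and ends at or before 1000 Ma; oldest first that gives Mesoproterozoic.

600 million years; Mesoproterozoic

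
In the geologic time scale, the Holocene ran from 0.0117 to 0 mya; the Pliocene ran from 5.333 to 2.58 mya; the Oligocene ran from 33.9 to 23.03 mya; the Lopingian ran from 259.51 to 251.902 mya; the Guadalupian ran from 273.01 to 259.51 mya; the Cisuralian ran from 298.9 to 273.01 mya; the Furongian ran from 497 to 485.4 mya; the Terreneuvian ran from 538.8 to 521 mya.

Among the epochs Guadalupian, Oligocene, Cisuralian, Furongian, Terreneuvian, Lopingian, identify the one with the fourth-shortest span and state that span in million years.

Guadalupian, 13.5 million years

Start − end for each: Guadalupian 273.01 − 259.51 = 13.5; Oligocene 33.9 − 23.03 = 10.87; Cisuralian 298.9 − 273.01 = 25.89; Furongian 497 − 485.4 = 11.6; Terreneuvian 538.8 − 521 = 17.8; Lopingian 259.51 − 251.902 = 7.608.
Ranking these from shortest: Lopingian < Oligocene < Furongian < Guadalupian < Terreneuvian < Cisuralian.
Position 4 in that ranking is Guadalupian, which lasted 13.5 Myr.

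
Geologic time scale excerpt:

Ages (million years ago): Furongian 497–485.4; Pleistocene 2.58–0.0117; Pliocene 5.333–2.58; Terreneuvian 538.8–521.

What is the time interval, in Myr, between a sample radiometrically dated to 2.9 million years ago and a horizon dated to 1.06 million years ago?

1.84 million years

2.9 − 1.06 = 1.84 million years.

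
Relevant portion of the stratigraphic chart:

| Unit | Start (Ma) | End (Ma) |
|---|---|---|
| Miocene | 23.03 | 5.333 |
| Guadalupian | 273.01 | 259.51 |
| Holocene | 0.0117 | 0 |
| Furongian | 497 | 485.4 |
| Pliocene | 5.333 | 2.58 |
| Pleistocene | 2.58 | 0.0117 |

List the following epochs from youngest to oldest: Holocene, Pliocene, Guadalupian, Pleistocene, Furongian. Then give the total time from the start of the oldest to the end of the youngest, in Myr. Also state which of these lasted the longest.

Start ages (Ma): Furongian 497, Guadalupian 273.01, Pliocene 5.333, Pleistocene 2.58, Holocene 0.0117.
Ordered youngest to oldest: Holocene, Pleistocene, Pliocene, Guadalupian, Furongian.
Span = 497 − 0 = 497 Myr.
Durations: Pliocene 2.753, Furongian 11.6, Pleistocene 2.5683, Guadalupian 13.5, Holocene 0.0117 → longest is Guadalupian (13.5 Myr).

Holocene, Pleistocene, Pliocene, Guadalupian, Furongian; total span 497 Myr; longest is Guadalupian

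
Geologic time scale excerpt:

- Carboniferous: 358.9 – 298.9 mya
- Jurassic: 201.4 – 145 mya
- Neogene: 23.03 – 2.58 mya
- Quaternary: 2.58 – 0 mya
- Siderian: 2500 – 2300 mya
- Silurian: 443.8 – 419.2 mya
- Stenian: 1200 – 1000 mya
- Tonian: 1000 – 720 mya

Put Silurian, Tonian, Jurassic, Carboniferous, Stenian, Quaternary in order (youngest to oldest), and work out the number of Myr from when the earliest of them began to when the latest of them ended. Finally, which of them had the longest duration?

From the excerpt: Silurian 443.8–419.2; Tonian 1000–720; Jurassic 201.4–145; Carboniferous 358.9–298.9; Stenian 1200–1000; Quaternary 2.58–0 (Ma).
Larger Ma is earlier, so the oldest is Stenian and the youngest is Quaternary; youngest to oldest: Quaternary, Jurassic, Carboniferous, Silurian, Tonian, Stenian.
Oldest start 1200 minus youngest end 0 gives 1200 Myr overall.
Individual lengths (start − end): Jurassic 56.4; Carboniferous 60; Tonian 280; Silurian 24.6; Stenian 200; Quaternary 2.58. The largest is Tonian at 280 Myr.

Quaternary, Jurassic, Carboniferous, Silurian, Tonian, Stenian; total span 1200 Myr; longest is Tonian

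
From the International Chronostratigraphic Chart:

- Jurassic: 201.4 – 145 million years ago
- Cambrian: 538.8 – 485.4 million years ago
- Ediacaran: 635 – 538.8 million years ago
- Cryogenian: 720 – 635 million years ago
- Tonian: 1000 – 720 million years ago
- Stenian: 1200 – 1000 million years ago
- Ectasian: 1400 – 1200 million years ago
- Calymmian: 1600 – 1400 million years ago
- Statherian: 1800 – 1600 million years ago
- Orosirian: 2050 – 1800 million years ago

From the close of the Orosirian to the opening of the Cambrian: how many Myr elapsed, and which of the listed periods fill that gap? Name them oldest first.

The Orosirian closes at 1800 Ma and the Cambrian opens at 538.8 Ma, so the interval is 1800 − 538.8 = 1261.2 Myr.
A period fits inside if it starts at or after 1800 Ma and ends at or before 538.8 Ma; oldest first that gives Statherian, Calymmian, Ectasian, Stenian, Tonian, Cryogenian, Ediacaran.

1261.2 million years; Statherian, Calymmian, Ectasian, Stenian, Tonian, Cryogenian, Ediacaran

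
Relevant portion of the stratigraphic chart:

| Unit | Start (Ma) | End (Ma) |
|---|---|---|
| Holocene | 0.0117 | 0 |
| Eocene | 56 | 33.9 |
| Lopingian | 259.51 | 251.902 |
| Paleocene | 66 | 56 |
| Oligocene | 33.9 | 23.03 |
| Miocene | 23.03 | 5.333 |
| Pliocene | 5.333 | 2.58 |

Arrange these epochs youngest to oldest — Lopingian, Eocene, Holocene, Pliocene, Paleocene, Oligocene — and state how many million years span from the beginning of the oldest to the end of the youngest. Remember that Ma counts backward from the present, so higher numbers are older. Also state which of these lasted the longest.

Holocene → Pliocene → Oligocene → Eocene → Paleocene → Lopingian; total span 259.51 Myr; longest is Eocene

Start ages (Ma): Lopingian 259.51, Paleocene 66, Eocene 56, Oligocene 33.9, Pliocene 5.333, Holocene 0.0117.
Ordered youngest to oldest: Holocene, Pliocene, Oligocene, Eocene, Paleocene, Lopingian.
Span = 259.51 − 0 = 259.51 Myr.
Durations: Pliocene 2.753, Paleocene 10, Oligocene 10.87, Lopingian 7.608, Eocene 22.1, Holocene 0.0117 → longest is Eocene (22.1 Myr).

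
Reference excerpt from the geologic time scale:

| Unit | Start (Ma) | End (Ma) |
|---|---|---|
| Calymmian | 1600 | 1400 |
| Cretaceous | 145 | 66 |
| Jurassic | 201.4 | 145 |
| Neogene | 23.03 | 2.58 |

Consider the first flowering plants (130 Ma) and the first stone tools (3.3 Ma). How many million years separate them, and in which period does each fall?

Elapsed time: 130 − 3.3 = 126.7 Myr.
130 Ma lies within 145–66 Ma: Cretaceous.
3.3 Ma lies within 23.03–2.58 Ma: Neogene.

126.7 million years apart; the first in the Cretaceous, the second in the Neogene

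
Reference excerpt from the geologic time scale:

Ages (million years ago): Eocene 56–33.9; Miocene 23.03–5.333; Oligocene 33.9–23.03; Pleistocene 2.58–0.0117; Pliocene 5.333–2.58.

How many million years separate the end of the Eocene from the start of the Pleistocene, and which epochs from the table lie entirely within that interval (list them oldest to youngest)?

31.32 million years; Oligocene, Miocene, Pliocene

End of Eocene = 33.9 Ma; start of Pleistocene = 2.58 Ma.
Gap = 33.9 − 2.58 = 31.32 Myr.
Epochs wholly inside 33.9–2.58 Ma: Oligocene (33.9–23.03), Miocene (23.03–5.333), Pliocene (5.333–2.58).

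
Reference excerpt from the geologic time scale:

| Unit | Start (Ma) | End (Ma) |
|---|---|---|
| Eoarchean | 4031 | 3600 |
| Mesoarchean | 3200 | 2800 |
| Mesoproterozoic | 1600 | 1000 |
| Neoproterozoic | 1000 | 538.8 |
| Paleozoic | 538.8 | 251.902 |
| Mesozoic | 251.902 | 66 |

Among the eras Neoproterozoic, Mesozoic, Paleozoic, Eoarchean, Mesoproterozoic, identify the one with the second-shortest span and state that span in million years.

Paleozoic, 286.898 million years

Start − end for each: Neoproterozoic 1000 − 538.8 = 461.2; Mesozoic 251.902 − 66 = 185.902; Paleozoic 538.8 − 251.902 = 286.898; Eoarchean 4031 − 3600 = 431; Mesoproterozoic 1600 − 1000 = 600.
Ranking these from shortest: Mesozoic < Paleozoic < Eoarchean < Neoproterozoic < Mesoproterozoic.
Position 2 in that ranking is Paleozoic, which lasted 286.898 Myr.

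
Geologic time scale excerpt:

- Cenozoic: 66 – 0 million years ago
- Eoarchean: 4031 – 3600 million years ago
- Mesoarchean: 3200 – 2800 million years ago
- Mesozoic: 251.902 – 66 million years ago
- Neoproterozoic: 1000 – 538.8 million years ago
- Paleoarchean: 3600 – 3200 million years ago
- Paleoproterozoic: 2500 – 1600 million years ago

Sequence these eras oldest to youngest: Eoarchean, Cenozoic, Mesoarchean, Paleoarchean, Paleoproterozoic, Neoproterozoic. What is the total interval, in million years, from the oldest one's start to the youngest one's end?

Eoarchean, Paleoarchean, Mesoarchean, Paleoproterozoic, Neoproterozoic, Cenozoic; total span 4031 Myr

From the excerpt: Eoarchean 4031–3600; Cenozoic 66–0; Mesoarchean 3200–2800; Paleoarchean 3600–3200; Paleoproterozoic 2500–1600; Neoproterozoic 1000–538.8 (Ma).
Larger Ma is earlier, so the oldest is Eoarchean and the youngest is Cenozoic; oldest to youngest: Eoarchean, Paleoarchean, Mesoarchean, Paleoproterozoic, Neoproterozoic, Cenozoic.
Oldest start 4031 minus youngest end 0 gives 4031 Myr overall.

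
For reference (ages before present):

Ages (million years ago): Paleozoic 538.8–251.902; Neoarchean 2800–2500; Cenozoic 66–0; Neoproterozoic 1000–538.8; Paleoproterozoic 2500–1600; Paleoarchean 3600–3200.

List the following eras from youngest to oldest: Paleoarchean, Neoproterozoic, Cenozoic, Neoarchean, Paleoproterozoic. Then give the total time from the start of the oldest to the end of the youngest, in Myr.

From the excerpt: Paleoarchean 3600–3200; Neoproterozoic 1000–538.8; Cenozoic 66–0; Neoarchean 2800–2500; Paleoproterozoic 2500–1600 (Ma).
Larger Ma is earlier, so the oldest is Paleoarchean and the youngest is Cenozoic; youngest to oldest: Cenozoic, Neoproterozoic, Paleoproterozoic, Neoarchean, Paleoarchean.
Oldest start 3600 minus youngest end 0 gives 3600 Myr overall.

Cenozoic, Neoproterozoic, Paleoproterozoic, Neoarchean, Paleoarchean; total span 3600 Myr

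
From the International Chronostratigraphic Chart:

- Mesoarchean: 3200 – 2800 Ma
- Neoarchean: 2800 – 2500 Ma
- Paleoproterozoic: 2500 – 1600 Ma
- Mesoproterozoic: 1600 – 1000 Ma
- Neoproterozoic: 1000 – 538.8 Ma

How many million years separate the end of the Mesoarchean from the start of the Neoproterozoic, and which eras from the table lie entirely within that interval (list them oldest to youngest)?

1800 million years; Neoarchean, Paleoproterozoic, Mesoproterozoic

End of Mesoarchean = 2800 Ma; start of Neoproterozoic = 1000 Ma.
Gap = 2800 − 1000 = 1800 Myr.
Eras wholly inside 2800–1000 Ma: Neoarchean (2800–2500), Paleoproterozoic (2500–1600), Mesoproterozoic (1600–1000).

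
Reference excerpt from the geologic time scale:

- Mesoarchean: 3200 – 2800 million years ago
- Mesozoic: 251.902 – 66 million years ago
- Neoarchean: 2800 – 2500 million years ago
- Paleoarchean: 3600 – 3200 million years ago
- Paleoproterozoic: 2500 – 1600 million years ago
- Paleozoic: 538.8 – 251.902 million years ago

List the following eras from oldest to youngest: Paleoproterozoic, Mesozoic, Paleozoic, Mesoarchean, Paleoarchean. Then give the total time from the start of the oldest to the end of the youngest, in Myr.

Start ages (Ma): Paleoarchean 3600, Mesoarchean 3200, Paleoproterozoic 2500, Paleozoic 538.8, Mesozoic 251.902.
Ordered oldest to youngest: Paleoarchean, Mesoarchean, Paleoproterozoic, Paleozoic, Mesozoic.
Span = 3600 − 66 = 3534 Myr.

Paleoarchean → Mesoarchean → Paleoproterozoic → Paleozoic → Mesozoic; total span 3534 Myr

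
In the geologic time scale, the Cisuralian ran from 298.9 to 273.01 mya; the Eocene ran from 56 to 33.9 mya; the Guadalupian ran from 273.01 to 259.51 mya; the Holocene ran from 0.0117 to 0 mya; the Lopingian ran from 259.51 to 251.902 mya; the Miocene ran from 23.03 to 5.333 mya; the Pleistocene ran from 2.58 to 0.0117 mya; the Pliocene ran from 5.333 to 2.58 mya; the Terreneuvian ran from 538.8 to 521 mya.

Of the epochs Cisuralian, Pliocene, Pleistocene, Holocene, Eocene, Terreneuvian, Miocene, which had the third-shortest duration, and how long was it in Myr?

Durations: Cisuralian 25.89; Pliocene 2.753; Pleistocene 2.5683; Holocene 0.0117; Eocene 22.1; Terreneuvian 17.8; Miocene 17.697 Myr.
Sorted shortest-first: Holocene (0.0117), Pleistocene (2.5683), Pliocene (2.753), Miocene (17.697), Terreneuvian (17.8), Eocene (22.1), Cisuralian (25.89).
The third shortest is Pliocene at 2.753 Myr.

Pliocene, 2.753 million years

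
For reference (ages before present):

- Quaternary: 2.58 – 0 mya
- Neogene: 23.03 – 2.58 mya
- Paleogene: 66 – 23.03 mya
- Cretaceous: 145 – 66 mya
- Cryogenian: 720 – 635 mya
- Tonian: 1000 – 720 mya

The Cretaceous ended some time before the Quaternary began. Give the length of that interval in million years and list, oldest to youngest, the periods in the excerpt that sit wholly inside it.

63.42 million years; Paleogene, Neogene

The Cretaceous closes at 66 Ma and the Quaternary opens at 2.58 Ma, so the interval is 66 − 2.58 = 63.42 Myr.
A period fits inside if it starts at or after 66 Ma and ends at or before 2.58 Ma; oldest first that gives Paleogene, Neogene.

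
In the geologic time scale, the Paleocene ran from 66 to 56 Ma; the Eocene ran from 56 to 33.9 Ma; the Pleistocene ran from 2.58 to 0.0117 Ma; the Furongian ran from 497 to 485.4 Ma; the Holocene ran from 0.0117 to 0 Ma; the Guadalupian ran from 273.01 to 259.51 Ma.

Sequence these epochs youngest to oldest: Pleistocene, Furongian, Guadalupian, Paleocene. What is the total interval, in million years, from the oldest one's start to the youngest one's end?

From the excerpt: Pleistocene 2.58–0.0117; Furongian 497–485.4; Guadalupian 273.01–259.51; Paleocene 66–56 (Ma).
Larger Ma is earlier, so the oldest is Furongian and the youngest is Pleistocene; youngest to oldest: Pleistocene, Paleocene, Guadalupian, Furongian.
Oldest start 497 minus youngest end 0.0117 gives 496.9883 Myr overall.

Pleistocene, Paleocene, Guadalupian, Furongian; total span 496.9883 Myr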